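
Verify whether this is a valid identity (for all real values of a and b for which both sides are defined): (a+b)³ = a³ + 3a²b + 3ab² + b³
Yes, this is an identity.

Claim: (a+b)³ = a³ + 3a²b + 3ab² + b³.
Reasoning: (a+b)³ = (a+b)(a+b)² = (a+b)(a² + 2ab + b²) = a³ + 2a²b + ab² + a²b + 2ab² + b³ = a³ + 3a²b + 3ab² + b³.
So the two sides agree for all real values of a and b for which both sides are defined.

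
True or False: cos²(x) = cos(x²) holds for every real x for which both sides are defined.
False.

Claim: cos²(x) = cos(x²).
Test a specific point where both sides are defined: x = 3π/4.
LHS = cos²(x) ≈ 0.5000
RHS = cos(x²) ≈ 0.7442
Since 0.5000 ≠ 0.7442, the equation fails at this point, so it cannot hold for every real x for which both sides are defined.
cos²(x) means (cos x)², squaring the output; cos(x²) squares the input. These are different functions.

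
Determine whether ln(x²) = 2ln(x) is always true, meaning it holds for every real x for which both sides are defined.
Yes, this is an identity.

Claim: ln(x²) = 2ln(x).
Reasoning: The right side requires x > 0. For x > 0, x² = (e^(ln x))² = e^(2ln x), so ln(x²) = 2ln(x). (For x < 0 the right side is undefined, so those values are outside the claim.)
So the two sides agree for every real x for which both sides are defined.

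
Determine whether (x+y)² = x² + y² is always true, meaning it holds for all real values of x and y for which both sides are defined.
Claim: (x+y)² = x² + y².
Test a specific point where both sides are defined: x = 4, y = 1.
LHS = (x+y)² ≈ 25.0000
RHS = x² + y² ≈ 17.0000
Since 25.0000 ≠ 17.0000, the equation fails at this point, so it cannot hold for all real values of x and y for which both sides are defined.
The correct expansion is (x+y)² = x² + 2xy + y²; the cross term 2xy is missing.

Conclusion: No, this is NOT an identity.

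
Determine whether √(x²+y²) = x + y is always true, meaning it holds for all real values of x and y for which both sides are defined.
Claim: √(x²+y²) = x + y.
Test a specific point where both sides are defined: x = 3, y = 1/2.
LHS = √(x²+y²) ≈ 3.0414
RHS = x + y ≈ 3.5000
Since 3.0414 ≠ 3.5000, the equation fails at this point, so it cannot hold for all real values of x and y for which both sides are defined.
(x+y)² = x² + 2xy + y², not x² + y², so the square root does not split this way.

Conclusion: No, this is NOT an identity.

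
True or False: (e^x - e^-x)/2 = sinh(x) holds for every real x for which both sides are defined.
Claim: (e^x - e^-x)/2 = sinh(x).
Reasoning: This is exactly the definition of the hyperbolic sine: sinh(x) := (e^x - e^-x)/2.
So the two sides agree for every real x for which both sides are defined.

Conclusion: True.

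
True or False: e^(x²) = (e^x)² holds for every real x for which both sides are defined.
Claim: e^(x²) = (e^x)².
Test a specific point where both sides are defined: x = 1.
LHS = e^(x²) ≈ 2.7183
RHS = (e^x)² ≈ 7.3891
Since 2.7183 ≠ 7.3891, the equation fails at this point, so it cannot hold for every real x for which both sides are defined.
(e^x)² = e^(2x), and 2x ≠ x² in general.

Conclusion: False.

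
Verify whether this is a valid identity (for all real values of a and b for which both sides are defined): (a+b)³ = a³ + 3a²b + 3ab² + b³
Claim: (a+b)³ = a³ + 3a²b + 3ab² + b³.
Reasoning: (a+b)³ = (a+b)(a+b)² = (a+b)(a² + 2ab + b²) = a³ + 2a²b + ab² + a²b + 2ab² + b³ = a³ + 3a²b + 3ab² + b³.
So the two sides agree for all real values of a and b for which both sides are defined.

Conclusion: Yes, this is an identity.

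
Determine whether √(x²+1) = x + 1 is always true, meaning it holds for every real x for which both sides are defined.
No, this is NOT an identity.

Claim: √(x²+1) = x + 1.
Test a specific point where both sides are defined: x = 3.
LHS = √(x²+1) ≈ 3.1623
RHS = x + 1 ≈ 4.0000
Since 3.1623 ≠ 4.0000, the equation fails at this point, so it cannot hold for every real x for which both sides are defined.
(x+1)² = x² + 2x + 1 ≠ x² + 1 unless x = 0.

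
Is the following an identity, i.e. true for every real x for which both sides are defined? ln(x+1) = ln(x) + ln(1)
No, this is NOT an identity.

Claim: ln(x+1) = ln(x) + ln(1).
Test a specific point where both sides are defined: x = 5.
LHS = ln(x+1) ≈ 1.7918
RHS = ln(x) + ln(1) ≈ 1.6094
Since 1.7918 ≠ 1.6094, the equation fails at this point, so it cannot hold for every real x for which both sides are defined.
ln(1) = 0, so the right side is just ln(x), which differs from ln(x+1).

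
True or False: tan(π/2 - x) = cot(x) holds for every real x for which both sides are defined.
True.

Claim: tan(π/2 - x) = cot(x).
Reasoning: tan(π/2 - x) = sin(π/2 - x)/cos(π/2 - x) = cos(x)/sin(x) = cot(x), using the cofunction identities sin(π/2 - x) = cos(x) and cos(π/2 - x) = sin(x).
So the two sides agree for every real x for which both sides are defined.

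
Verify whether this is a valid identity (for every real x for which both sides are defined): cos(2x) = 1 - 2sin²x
Yes, this is an identity.

Claim: cos(2x) = 1 - 2sin²x.
Reasoning: cos(2x) = cos²x - sin²x. Replace cos²x by 1 - sin²x: (1 - sin²x) - sin²x = 1 - 2sin²x.
So the two sides agree for every real x for which both sides are defined.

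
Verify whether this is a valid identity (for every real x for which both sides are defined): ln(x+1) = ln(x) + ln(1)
No, this is NOT an identity.

Claim: ln(x+1) = ln(x) + ln(1).
Test a specific point where both sides are defined: x = 3.
LHS = ln(x+1) ≈ 1.3863
RHS = ln(x) + ln(1) ≈ 1.0986
Since 1.3863 ≠ 1.0986, the equation fails at this point, so it cannot hold for every real x for which both sides are defined.
ln(1) = 0, so the right side is just ln(x), which differs from ln(x+1).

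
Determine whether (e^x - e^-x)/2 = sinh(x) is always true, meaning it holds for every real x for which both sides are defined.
Claim: (e^x - e^-x)/2 = sinh(x).
Reasoning: This is exactly the definition of the hyperbolic sine: sinh(x) := (e^x - e^-x)/2.
So the two sides agree for every real x for which both sides are defined.

Conclusion: Yes, this is an identity.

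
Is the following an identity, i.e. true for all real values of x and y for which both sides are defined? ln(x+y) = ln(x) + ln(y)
No, this is NOT an identity.

Claim: ln(x+y) = ln(x) + ln(y).
Test a specific point where both sides are defined: x = 3, y = 3.
LHS = ln(x+y) ≈ 1.7918
RHS = ln(x) + ln(y) ≈ 2.1972
Since 1.7918 ≠ 2.1972, the equation fails at this point, so it cannot hold for all real values of x and y for which both sides are defined.
ln(x) + ln(y) = ln(xy), not ln(x+y).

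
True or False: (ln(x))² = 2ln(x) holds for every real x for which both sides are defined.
False.

Claim: (ln(x))² = 2ln(x).
Test a specific point where both sides are defined: x = 3.
LHS = (ln(x))² ≈ 1.2069
RHS = 2ln(x) ≈ 2.1972
Since 1.2069 ≠ 2.1972, the equation fails at this point, so it cannot hold for every real x for which both sides are defined.
2ln(x) equals ln(x²), which is not the same as (ln x)².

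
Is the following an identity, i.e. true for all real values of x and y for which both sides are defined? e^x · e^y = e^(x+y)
Yes, this is an identity.

Claim: e^x · e^y = e^(x+y).
Reasoning: This is the law of exponents for a common base: multiplying powers adds exponents. E.g. from the series, (Σ x^j/j!)(Σ y^k/k!) = Σ_m (Σ_{j+k=m} x^j y^k/(j!k!)) = Σ_m (x+y)^m/m! by the binomial theorem.
So the two sides agree for all real values of x and y for which both sides are defined.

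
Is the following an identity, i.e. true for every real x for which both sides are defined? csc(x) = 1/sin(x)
Claim: csc(x) = 1/sin(x).
Reasoning: csc(x) is by definition the reciprocal of sin(x), wherever sin(x) ≠ 0.
So the two sides agree for every real x for which both sides are defined.

Conclusion: Yes, this is an identity.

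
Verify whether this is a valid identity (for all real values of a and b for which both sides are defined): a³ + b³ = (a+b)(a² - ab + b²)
Yes, this is an identity.

Claim: a³ + b³ = (a+b)(a² - ab + b²).
Reasoning: Expand the right side: (a+b)(a² - ab + b²) = a³ - a²b + ab² + a²b - ab² + b³ = a³ + b³ (the middle terms cancel in pairs).
So the two sides agree for all real values of a and b for which both sides are defined.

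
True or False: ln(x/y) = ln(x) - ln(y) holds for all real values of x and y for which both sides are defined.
True.

Claim: ln(x/y) = ln(x) - ln(y).
Reasoning: Both sides are simultaneously defined only when x, y > 0. Write x = e^p, y = e^q. Then x/y = e^(p-q), so ln(x/y) = p - q = ln(x) - ln(y).
So the two sides agree for all real values of x and y for which both sides are defined.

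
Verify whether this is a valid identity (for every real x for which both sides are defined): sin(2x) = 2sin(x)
No, this is NOT an identity.

Claim: sin(2x) = 2sin(x).
Test a specific point where both sides are defined: x = -π/3.
LHS = sin(2x) ≈ -0.8660
RHS = 2sin(x) ≈ -1.7321
Since -0.8660 ≠ -1.7321, the equation fails at this point, so it cannot hold for every real x for which both sides are defined.
The correct double-angle formula is sin(2x) = 2sin(x)cos(x).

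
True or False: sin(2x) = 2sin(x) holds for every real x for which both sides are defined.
False.

Claim: sin(2x) = 2sin(x).
Test a specific point where both sides are defined: x = π/6.
LHS = sin(2x) ≈ 0.8660
RHS = 2sin(x) ≈ 1.0000
Since 0.8660 ≠ 1.0000, the equation fails at this point, so it cannot hold for every real x for which both sides are defined.
The correct double-angle formula is sin(2x) = 2sin(x)cos(x).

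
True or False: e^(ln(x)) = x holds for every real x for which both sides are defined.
Claim: e^(ln(x)) = x.
Reasoning: For x > 0, ln(x) is by definition the exponent p such that e^p = x. Raising e to that exponent therefore returns x: e^(ln x) = x.
So the two sides agree for every real x for which both sides are defined.

Conclusion: True.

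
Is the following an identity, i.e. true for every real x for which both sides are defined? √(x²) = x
No, this is NOT an identity.

Claim: √(x²) = x.
Test a specific point where both sides are defined: x = -2.
LHS = √(x²) ≈ 2.0000
RHS = x ≈ -2.0000
Since 2.0000 ≠ -2.0000, the equation fails at this point, so it cannot hold for every real x for which both sides are defined.
√(x²) = |x|, which differs from x whenever x < 0 (both sides are defined for every real x).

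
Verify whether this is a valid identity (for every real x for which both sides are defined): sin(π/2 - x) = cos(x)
Claim: sin(π/2 - x) = cos(x).
Reasoning: Use sin(u - v) = sin(u)cos(v) - cos(u)sin(v) with u = π/2, v = x: sin(π/2)cos(x) - cos(π/2)sin(x) = 1·cos(x) - 0·sin(x) = cos(x).
So the two sides agree for every real x for which both sides are defined.

Conclusion: Yes, this is an identity.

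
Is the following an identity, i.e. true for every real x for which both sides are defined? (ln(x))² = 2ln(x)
No, this is NOT an identity.

Claim: (ln(x))² = 2ln(x).
Test a specific point where both sides are defined: x = 3/2.
LHS = (ln(x))² ≈ 0.1644
RHS = 2ln(x) ≈ 0.8109
Since 0.1644 ≠ 0.8109, the equation fails at this point, so it cannot hold for every real x for which both sides are defined.
2ln(x) equals ln(x²), which is not the same as (ln x)².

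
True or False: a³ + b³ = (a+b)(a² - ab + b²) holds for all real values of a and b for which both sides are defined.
Claim: a³ + b³ = (a+b)(a² - ab + b²).
Reasoning: Expand the right side: (a+b)(a² - ab + b²) = a³ - a²b + ab² + a²b - ab² + b³ = a³ + b³ (the middle terms cancel in pairs).
So the two sides agree for all real values of a and b for which both sides are defined.

Conclusion: True.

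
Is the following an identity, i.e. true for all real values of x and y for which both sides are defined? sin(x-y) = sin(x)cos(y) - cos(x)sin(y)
Claim: sin(x-y) = sin(x)cos(y) - cos(x)sin(y).
Reasoning: Replace y by -y in sin(x+y) = sin(x)cos(y) + cos(x)sin(y) and use cos(-y) = cos(y), sin(-y) = -sin(y): sin(x-y) = sin(x)cos(y) - cos(x)sin(y).
So the two sides agree for all real values of x and y for which both sides are defined.

Conclusion: Yes, this is an identity.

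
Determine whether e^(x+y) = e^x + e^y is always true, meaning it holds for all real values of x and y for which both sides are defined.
No, this is NOT an identity.

Claim: e^(x+y) = e^x + e^y.
Test a specific point where both sides are defined: x = 2, y = -2.
LHS = e^(x+y) ≈ 1.0000
RHS = e^x + e^y ≈ 7.5244
Since 1.0000 ≠ 7.5244, the equation fails at this point, so it cannot hold for all real values of x and y for which both sides are defined.
The correct rule is e^(x+y) = e^x · e^y (a product, not a sum).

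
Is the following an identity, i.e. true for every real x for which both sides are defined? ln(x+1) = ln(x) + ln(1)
No, this is NOT an identity.

Claim: ln(x+1) = ln(x) + ln(1).
Test a specific point where both sides are defined: x = 1.
LHS = ln(x+1) ≈ 0.6931
RHS = ln(x) + ln(1) ≈ 0.0000
Since 0.6931 ≠ 0.0000, the equation fails at this point, so it cannot hold for every real x for which both sides are defined.
ln(1) = 0, so the right side is just ln(x), which differs from ln(x+1).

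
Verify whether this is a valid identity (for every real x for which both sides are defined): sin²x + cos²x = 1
Claim: sin²x + cos²x = 1.
Reasoning: The point (cos x, sin x) lies on the unit circle X² + Y² = 1, so cos²x + sin²x = 1 for every real x.
So the two sides agree for every real x for which both sides are defined.

Conclusion: Yes, this is an identity.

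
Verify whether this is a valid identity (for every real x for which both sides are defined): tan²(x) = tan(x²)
No, this is NOT an identity.

Claim: tan²(x) = tan(x²).
Test a specific point where both sides are defined: x = π/6.
LHS = tan²(x) ≈ 0.3333
RHS = tan(x²) ≈ 0.2812
Since 0.3333 ≠ 0.2812, the equation fails at this point, so it cannot hold for every real x for which both sides are defined.
tan²(x) means (tan x)², squaring the output; tan(x²) squares the input. These are different functions.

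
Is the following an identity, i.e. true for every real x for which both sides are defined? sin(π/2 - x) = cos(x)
Claim: sin(π/2 - x) = cos(x).
Reasoning: Use sin(u - v) = sin(u)cos(v) - cos(u)sin(v) with u = π/2, v = x: sin(π/2)cos(x) - cos(π/2)sin(x) = 1·cos(x) - 0·sin(x) = cos(x).
So the two sides agree for every real x for which both sides are defined.

Conclusion: Yes, this is an identity.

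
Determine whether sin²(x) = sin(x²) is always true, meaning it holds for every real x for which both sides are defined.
Claim: sin²(x) = sin(x²).
Test a specific point where both sides are defined: x = -π/2.
LHS = sin²(x) ≈ 1.0000
RHS = sin(x²) ≈ 0.6243
Since 1.0000 ≠ 0.6243, the equation fails at this point, so it cannot hold for every real x for which both sides are defined.
sin²(x) means (sin x)², squaring the output; sin(x²) squares the input. These are different functions.

Conclusion: No, this is NOT an identity.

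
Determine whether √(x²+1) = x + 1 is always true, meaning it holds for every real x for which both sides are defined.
No, this is NOT an identity.

Claim: √(x²+1) = x + 1.
Test a specific point where both sides are defined: x = 3.
LHS = √(x²+1) ≈ 3.1623
RHS = x + 1 ≈ 4.0000
Since 3.1623 ≠ 4.0000, the equation fails at this point, so it cannot hold for every real x for which both sides are defined.
(x+1)² = x² + 2x + 1 ≠ x² + 1 unless x = 0.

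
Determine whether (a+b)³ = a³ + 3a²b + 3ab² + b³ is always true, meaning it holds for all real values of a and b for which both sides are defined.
Claim: (a+b)³ = a³ + 3a²b + 3ab² + b³.
Reasoning: (a+b)³ = (a+b)(a+b)² = (a+b)(a² + 2ab + b²) = a³ + 2a²b + ab² + a²b + 2ab² + b³ = a³ + 3a²b + 3ab² + b³.
So the two sides agree for all real values of a and b for which both sides are defined.

Conclusion: Yes, this is an identity.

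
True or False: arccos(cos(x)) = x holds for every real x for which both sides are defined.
Claim: arccos(cos(x)) = x.
Test a specific point where both sides are defined: x = -π/6.
LHS = arccos(cos(x)) ≈ 0.5236
RHS = x ≈ -0.5236
Since 0.5236 ≠ -0.5236, the equation fails at this point, so it cannot hold for every real x for which both sides are defined.
arccos only returns values in [0, π], so arccos(cos(x)) = x holds only for x in that interval, not for all real x.

Conclusion: False.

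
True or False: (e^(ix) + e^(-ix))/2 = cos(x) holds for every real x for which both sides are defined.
Claim: (e^(ix) + e^(-ix))/2 = cos(x).
Reasoning: By Euler's formula e^(ix) = cos(x) + i·sin(x) and e^(-ix) = cos(x) - i·sin(x). Adding cancels the sine terms: e^(ix) + e^(-ix) = 2cos(x); divide by 2.
So the two sides agree for every real x for which both sides are defined.

Conclusion: True.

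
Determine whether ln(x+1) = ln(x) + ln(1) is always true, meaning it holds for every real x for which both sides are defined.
Claim: ln(x+1) = ln(x) + ln(1).
Test a specific point where both sides are defined: x = 1/2.
LHS = ln(x+1) ≈ 0.4055
RHS = ln(x) + ln(1) ≈ -0.6931
Since 0.4055 ≠ -0.6931, the equation fails at this point, so it cannot hold for every real x for which both sides are defined.
ln(1) = 0, so the right side is just ln(x), which differs from ln(x+1).

Conclusion: No, this is NOT an identity.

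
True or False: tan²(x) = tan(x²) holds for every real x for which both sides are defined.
Claim: tan²(x) = tan(x²).
Test a specific point where both sides are defined: x = 2π/3.
LHS = tan²(x) ≈ 3.0000
RHS = tan(x²) ≈ 2.9590
Since 3.0000 ≠ 2.9590, the equation fails at this point, so it cannot hold for every real x for which both sides are defined.
tan²(x) means (tan x)², squaring the output; tan(x²) squares the input. These are different functions.

Conclusion: False.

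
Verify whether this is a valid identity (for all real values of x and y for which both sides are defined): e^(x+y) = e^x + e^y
Claim: e^(x+y) = e^x + e^y.
Test a specific point where both sides are defined: x = 3, y = 3/2.
LHS = e^(x+y) ≈ 90.0171
RHS = e^x + e^y ≈ 24.5672
Since 90.0171 ≠ 24.5672, the equation fails at this point, so it cannot hold for all real values of x and y for which both sides are defined.
The correct rule is e^(x+y) = e^x · e^y (a product, not a sum).

Conclusion: No, this is NOT an identity.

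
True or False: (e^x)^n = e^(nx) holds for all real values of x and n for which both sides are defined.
Claim: (e^x)^n = e^(nx).
Reasoning: e^x is a positive real number, and for a positive base B and real exponent n, B^n = e^(n·ln B). With B = e^x, ln B = x, so (e^x)^n = e^(n·x).
So the two sides agree for all real values of x and n for which both sides are defined.

Conclusion: True.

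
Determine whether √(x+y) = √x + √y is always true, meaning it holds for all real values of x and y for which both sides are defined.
Claim: √(x+y) = √x + √y.
Test a specific point where both sides are defined: x = 4, y = 1/2.
LHS = √(x+y) ≈ 2.1213
RHS = √x + √y ≈ 2.7071
Since 2.1213 ≠ 2.7071, the equation fails at this point, so it cannot hold for all real values of x and y for which both sides are defined.
Squaring the right side gives x + 2√(xy) + y, not x + y.

Conclusion: No, this is NOT an identity.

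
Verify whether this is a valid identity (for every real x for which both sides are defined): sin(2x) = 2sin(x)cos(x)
Yes, this is an identity.

Claim: sin(2x) = 2sin(x)cos(x).
Reasoning: Put y = x in the addition formula sin(x+y) = sin(x)cos(y) + cos(x)sin(y): sin(2x) = sin(x)cos(x) + cos(x)sin(x) = 2sin(x)cos(x).
So the two sides agree for every real x for which both sides are defined.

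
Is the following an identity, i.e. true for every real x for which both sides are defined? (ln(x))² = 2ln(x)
No, this is NOT an identity.

Claim: (ln(x))² = 2ln(x).
Test a specific point where both sides are defined: x = 3.
LHS = (ln(x))² ≈ 1.2069
RHS = 2ln(x) ≈ 2.1972
Since 1.2069 ≠ 2.1972, the equation fails at this point, so it cannot hold for every real x for which both sides are defined.
2ln(x) equals ln(x²), which is not the same as (ln x)².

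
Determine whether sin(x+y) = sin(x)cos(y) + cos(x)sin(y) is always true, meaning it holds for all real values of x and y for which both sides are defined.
Claim: sin(x+y) = sin(x)cos(y) + cos(x)sin(y).
Reasoning: By Euler's formula e^(i(x+y)) = e^(ix)·e^(iy) = (cos x + i·sin x)(cos y + i·sin y). The imaginary part of the left side is sin(x+y); the imaginary part of the product is sin(x)cos(y) + cos(x)sin(y).
So the two sides agree for all real values of x and y for which both sides are defined.

Conclusion: Yes, this is an identity.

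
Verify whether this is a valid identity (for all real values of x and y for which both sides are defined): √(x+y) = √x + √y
No, this is NOT an identity.

Claim: √(x+y) = √x + √y.
Test a specific point where both sides are defined: x = 1, y = 3.
LHS = √(x+y) ≈ 2.0000
RHS = √x + √y ≈ 2.7321
Since 2.0000 ≠ 2.7321, the equation fails at this point, so it cannot hold for all real values of x and y for which both sides are defined.
Squaring the right side gives x + 2√(xy) + y, not x + y.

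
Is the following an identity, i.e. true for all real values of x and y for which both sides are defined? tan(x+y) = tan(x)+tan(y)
No, this is NOT an identity.

Claim: tan(x+y) = tan(x)+tan(y).
Test a specific point where both sides are defined: x = -π/6, y = 3π/4.
LHS = tan(x+y) ≈ -3.7321
RHS = tan(x)+tan(y) ≈ -1.5774
Since -3.7321 ≠ -1.5774, the equation fails at this point, so it cannot hold for all real values of x and y for which both sides are defined.
The correct formula is tan(x+y) = (tan(x) + tan(y))/(1 - tan(x)tan(y)).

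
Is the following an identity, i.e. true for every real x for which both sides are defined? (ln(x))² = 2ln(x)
No, this is NOT an identity.

Claim: (ln(x))² = 2ln(x).
Test a specific point where both sides are defined: x = 4.
LHS = (ln(x))² ≈ 1.9218
RHS = 2ln(x) ≈ 2.7726
Since 1.9218 ≠ 2.7726, the equation fails at this point, so it cannot hold for every real x for which both sides are defined.
2ln(x) equals ln(x²), which is not the same as (ln x)².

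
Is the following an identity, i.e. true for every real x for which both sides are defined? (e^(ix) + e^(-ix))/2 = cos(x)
Yes, this is an identity.

Claim: (e^(ix) + e^(-ix))/2 = cos(x).
Reasoning: By Euler's formula e^(ix) = cos(x) + i·sin(x) and e^(-ix) = cos(x) - i·sin(x). Adding cancels the sine terms: e^(ix) + e^(-ix) = 2cos(x); divide by 2.
So the two sides agree for every real x for which both sides are defined.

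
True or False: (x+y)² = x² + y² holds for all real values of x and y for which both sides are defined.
Claim: (x+y)² = x² + y².
Test a specific point where both sides are defined: x = -1, y = -3.
LHS = (x+y)² ≈ 16.0000
RHS = x² + y² ≈ 10.0000
Since 16.0000 ≠ 10.0000, the equation fails at this point, so it cannot hold for all real values of x and y for which both sides are defined.
The correct expansion is (x+y)² = x² + 2xy + y²; the cross term 2xy is missing.

Conclusion: False.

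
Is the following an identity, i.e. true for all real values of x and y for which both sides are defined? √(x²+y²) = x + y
Claim: √(x²+y²) = x + y.
Test a specific point where both sides are defined: x = 4, y = 1/2.
LHS = √(x²+y²) ≈ 4.0311
RHS = x + y ≈ 4.5000
Since 4.0311 ≠ 4.5000, the equation fails at this point, so it cannot hold for all real values of x and y for which both sides are defined.
(x+y)² = x² + 2xy + y², not x² + y², so the square root does not split this way.

Conclusion: No, this is NOT an identity.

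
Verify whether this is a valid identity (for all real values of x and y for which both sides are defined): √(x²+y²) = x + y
Claim: √(x²+y²) = x + y.
Test a specific point where both sides are defined: x = -3, y = -1.
LHS = √(x²+y²) ≈ 3.1623
RHS = x + y ≈ -4.0000
Since 3.1623 ≠ -4.0000, the equation fails at this point, so it cannot hold for all real values of x and y for which both sides are defined.
(x+y)² = x² + 2xy + y², not x² + y², so the square root does not split this way.

Conclusion: No, this is NOT an identity.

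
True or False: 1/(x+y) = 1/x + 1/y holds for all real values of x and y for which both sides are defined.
False.

Claim: 1/(x+y) = 1/x + 1/y.
Test a specific point where both sides are defined: x = -1, y = 5.
LHS = 1/(x+y) ≈ 0.2500
RHS = 1/x + 1/y ≈ -0.8000
Since 0.2500 ≠ -0.8000, the equation fails at this point, so it cannot hold for all real values of x and y for which both sides are defined.
1/x + 1/y = (x+y)/(xy), which is not 1/(x+y).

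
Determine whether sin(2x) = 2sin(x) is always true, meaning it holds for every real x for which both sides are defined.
No, this is NOT an identity.

Claim: sin(2x) = 2sin(x).
Test a specific point where both sides are defined: x = -π/2.
LHS = sin(2x) ≈ 0.0000
RHS = 2sin(x) ≈ -2.0000
Since 0.0000 ≠ -2.0000, the equation fails at this point, so it cannot hold for every real x for which both sides are defined.
The correct double-angle formula is sin(2x) = 2sin(x)cos(x).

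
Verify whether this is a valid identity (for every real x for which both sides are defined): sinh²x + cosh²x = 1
No, this is NOT an identity.

Claim: sinh²x + cosh²x = 1.
Test a specific point where both sides are defined: x = 1/2.
LHS = sinh²x + cosh²x ≈ 1.5431
RHS = 1 ≈ 1.0000
Since 1.5431 ≠ 1.0000, the equation fails at this point, so it cannot hold for every real x for which both sides are defined.
The correct hyperbolic identity is cosh²x - sinh²x = 1 (a difference); the sum sinh²x + cosh²x equals cosh(2x).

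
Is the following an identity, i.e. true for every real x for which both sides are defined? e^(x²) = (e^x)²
Claim: e^(x²) = (e^x)².
Test a specific point where both sides are defined: x = 3.
LHS = e^(x²) ≈ 8103.0839
RHS = (e^x)² ≈ 403.4288
Since 8103.0839 ≠ 403.4288, the equation fails at this point, so it cannot hold for every real x for which both sides are defined.
(e^x)² = e^(2x), and 2x ≠ x² in general.

Conclusion: No, this is NOT an identity.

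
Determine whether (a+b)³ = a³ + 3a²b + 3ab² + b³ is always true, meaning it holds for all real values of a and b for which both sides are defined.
Yes, this is an identity.

Claim: (a+b)³ = a³ + 3a²b + 3ab² + b³.
Reasoning: (a+b)³ = (a+b)(a+b)² = (a+b)(a² + 2ab + b²) = a³ + 2a²b + ab² + a²b + 2ab² + b³ = a³ + 3a²b + 3ab² + b³.
So the two sides agree for all real values of a and b for which both sides are defined.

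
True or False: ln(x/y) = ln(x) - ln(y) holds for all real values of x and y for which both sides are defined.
Claim: ln(x/y) = ln(x) - ln(y).
Reasoning: Both sides are simultaneously defined only when x, y > 0. Write x = e^p, y = e^q. Then x/y = e^(p-q), so ln(x/y) = p - q = ln(x) - ln(y).
So the two sides agree for all real values of x and y for which both sides are defined.

Conclusion: True.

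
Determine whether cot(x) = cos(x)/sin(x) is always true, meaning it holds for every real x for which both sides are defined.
Yes, this is an identity.

Claim: cot(x) = cos(x)/sin(x).
Reasoning: cot(x) is defined as 1/tan(x) = 1/(sin(x)/cos(x)) = cos(x)/sin(x), wherever sin(x) ≠ 0.
So the two sides agree for every real x for which both sides are defined.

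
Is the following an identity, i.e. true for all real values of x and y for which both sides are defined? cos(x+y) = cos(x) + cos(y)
Claim: cos(x+y) = cos(x) + cos(y).
Test a specific point where both sides are defined: x = π/3, y = π/6.
LHS = cos(x+y) ≈ 0.0000
RHS = cos(x) + cos(y) ≈ 1.3660
Since 0.0000 ≠ 1.3660, the equation fails at this point, so it cannot hold for all real values of x and y for which both sides are defined.
The correct expansion is cos(x+y) = cos(x)cos(y) - sin(x)sin(y); cosine is not additive.

Conclusion: No, this is NOT an identity.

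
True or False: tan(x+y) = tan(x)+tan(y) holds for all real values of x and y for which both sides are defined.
Claim: tan(x+y) = tan(x)+tan(y).
Test a specific point where both sides are defined: x = -π/4, y = 2π/3.
LHS = tan(x+y) ≈ 3.7321
RHS = tan(x)+tan(y) ≈ -2.7321
Since 3.7321 ≠ -2.7321, the equation fails at this point, so it cannot hold for all real values of x and y for which both sides are defined.
The correct formula is tan(x+y) = (tan(x) + tan(y))/(1 - tan(x)tan(y)).

Conclusion: False.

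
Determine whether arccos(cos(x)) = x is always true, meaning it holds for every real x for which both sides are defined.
Claim: arccos(cos(x)) = x.
Test a specific point where both sides are defined: x = -π/3.
LHS = arccos(cos(x)) ≈ 1.0472
RHS = x ≈ -1.0472
Since 1.0472 ≠ -1.0472, the equation fails at this point, so it cannot hold for every real x for which both sides are defined.
arccos only returns values in [0, π], so arccos(cos(x)) = x holds only for x in that interval, not for all real x.

Conclusion: No, this is NOT an identity.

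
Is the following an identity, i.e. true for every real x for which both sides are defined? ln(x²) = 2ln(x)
Claim: ln(x²) = 2ln(x).
Reasoning: The right side requires x > 0. For x > 0, x² = (e^(ln x))² = e^(2ln x), so ln(x²) = 2ln(x). (For x < 0 the right side is undefined, so those values are outside the claim.)
So the two sides agree for every real x for which both sides are defined.

Conclusion: Yes, this is an identity.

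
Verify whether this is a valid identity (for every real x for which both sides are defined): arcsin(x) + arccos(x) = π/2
Yes, this is an identity.

Claim: arcsin(x) + arccos(x) = π/2.
Reasoning: Both sides are defined for -1 ≤ x ≤ 1. Let θ = arcsin(x), so sin θ = x and θ ∈ [-π/2, π/2]. Then cos(π/2 - θ) = sin θ = x and π/2 - θ ∈ [0, π], which is exactly the range of arccos, so arccos(x) = π/2 - θ. Adding: arcsin(x) + arccos(x) = θ + (π/2 - θ) = π/2.
So the two sides agree for every real x for which both sides are defined.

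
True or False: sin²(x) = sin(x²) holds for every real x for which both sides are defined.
Claim: sin²(x) = sin(x²).
Test a specific point where both sides are defined: x = π/6.
LHS = sin²(x) ≈ 0.2500
RHS = sin(x²) ≈ 0.2707
Since 0.2500 ≠ 0.2707, the equation fails at this point, so it cannot hold for every real x for which both sides are defined.
sin²(x) means (sin x)², squaring the output; sin(x²) squares the input. These are different functions.

Conclusion: False.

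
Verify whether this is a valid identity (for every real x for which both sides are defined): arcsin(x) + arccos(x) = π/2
Claim: arcsin(x) + arccos(x) = π/2.
Reasoning: Both sides are defined for -1 ≤ x ≤ 1. Let θ = arcsin(x), so sin θ = x and θ ∈ [-π/2, π/2]. Then cos(π/2 - θ) = sin θ = x and π/2 - θ ∈ [0, π], which is exactly the range of arccos, so arccos(x) = π/2 - θ. Adding: arcsin(x) + arccos(x) = θ + (π/2 - θ) = π/2.
So the two sides agree for every real x for which both sides are defined.

Conclusion: Yes, this is an identity.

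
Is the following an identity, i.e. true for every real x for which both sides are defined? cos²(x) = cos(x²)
No, this is NOT an identity.

Claim: cos²(x) = cos(x²).
Test a specific point where both sides are defined: x = π/6.
LHS = cos²(x) ≈ 0.7500
RHS = cos(x²) ≈ 0.9627
Since 0.7500 ≠ 0.9627, the equation fails at this point, so it cannot hold for every real x for which both sides are defined.
cos²(x) means (cos x)², squaring the output; cos(x²) squares the input. These are different functions.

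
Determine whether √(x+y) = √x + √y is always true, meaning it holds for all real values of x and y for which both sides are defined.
Claim: √(x+y) = √x + √y.
Test a specific point where both sides are defined: x = 3, y = 4.
LHS = √(x+y) ≈ 2.6458
RHS = √x + √y ≈ 3.7321
Since 2.6458 ≠ 3.7321, the equation fails at this point, so it cannot hold for all real values of x and y for which both sides are defined.
Squaring the right side gives x + 2√(xy) + y, not x + y.

Conclusion: No, this is NOT an identity.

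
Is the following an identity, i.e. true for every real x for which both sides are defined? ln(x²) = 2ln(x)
Yes, this is an identity.

Claim: ln(x²) = 2ln(x).
Reasoning: The right side requires x > 0. For x > 0, x² = (e^(ln x))² = e^(2ln x), so ln(x²) = 2ln(x). (For x < 0 the right side is undefined, so those values are outside the claim.)
So the two sides agree for every real x for which both sides are defined.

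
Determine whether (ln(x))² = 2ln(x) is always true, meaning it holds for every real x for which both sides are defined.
Claim: (ln(x))² = 2ln(x).
Test a specific point where both sides are defined: x = 1/2.
LHS = (ln(x))² ≈ 0.4805
RHS = 2ln(x) ≈ -1.3863
Since 0.4805 ≠ -1.3863, the equation fails at this point, so it cannot hold for every real x for which both sides are defined.
2ln(x) equals ln(x²), which is not the same as (ln x)².

Conclusion: No, this is NOT an identity.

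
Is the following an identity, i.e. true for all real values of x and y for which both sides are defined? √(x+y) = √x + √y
No, this is NOT an identity.

Claim: √(x+y) = √x + √y.
Test a specific point where both sides are defined: x = 1, y = 4.
LHS = √(x+y) ≈ 2.2361
RHS = √x + √y ≈ 3.0000
Since 2.2361 ≠ 3.0000, the equation fails at this point, so it cannot hold for all real values of x and y for which both sides are defined.
Squaring the right side gives x + 2√(xy) + y, not x + y.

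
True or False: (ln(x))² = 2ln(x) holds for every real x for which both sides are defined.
False.

Claim: (ln(x))² = 2ln(x).
Test a specific point where both sides are defined: x = 2.
LHS = (ln(x))² ≈ 0.4805
RHS = 2ln(x) ≈ 1.3863
Since 0.4805 ≠ 1.3863, the equation fails at this point, so it cannot hold for every real x for which both sides are defined.
2ln(x) equals ln(x²), which is not the same as (ln x)².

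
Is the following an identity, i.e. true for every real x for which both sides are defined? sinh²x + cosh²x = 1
No, this is NOT an identity.

Claim: sinh²x + cosh²x = 1.
Test a specific point where both sides are defined: x = 1.
LHS = sinh²x + cosh²x ≈ 3.7622
RHS = 1 ≈ 1.0000
Since 3.7622 ≠ 1.0000, the equation fails at this point, so it cannot hold for every real x for which both sides are defined.
The correct hyperbolic identity is cosh²x - sinh²x = 1 (a difference); the sum sinh²x + cosh²x equals cosh(2x).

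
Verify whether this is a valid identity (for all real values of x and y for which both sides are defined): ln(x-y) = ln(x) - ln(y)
Claim: ln(x-y) = ln(x) - ln(y).
Test a specific point where both sides are defined: x = 5, y = 3.
LHS = ln(x-y) ≈ 0.6931
RHS = ln(x) - ln(y) ≈ 0.5108
Since 0.6931 ≠ 0.5108, the equation fails at this point, so it cannot hold for all real values of x and y for which both sides are defined.
ln(x) - ln(y) = ln(x/y), not ln(x-y).

Conclusion: No, this is NOT an identity.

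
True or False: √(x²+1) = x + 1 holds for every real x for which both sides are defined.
False.

Claim: √(x²+1) = x + 1.
Test a specific point where both sides are defined: x = 3.
LHS = √(x²+1) ≈ 3.1623
RHS = x + 1 ≈ 4.0000
Since 3.1623 ≠ 4.0000, the equation fails at this point, so it cannot hold for every real x for which both sides are defined.
(x+1)² = x² + 2x + 1 ≠ x² + 1 unless x = 0.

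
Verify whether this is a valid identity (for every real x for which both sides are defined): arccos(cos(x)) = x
No, this is NOT an identity.

Claim: arccos(cos(x)) = x.
Test a specific point where both sides are defined: x = -π/3.
LHS = arccos(cos(x)) ≈ 1.0472
RHS = x ≈ -1.0472
Since 1.0472 ≠ -1.0472, the equation fails at this point, so it cannot hold for every real x for which both sides are defined.
arccos only returns values in [0, π], so arccos(cos(x)) = x holds only for x in that interval, not for all real x.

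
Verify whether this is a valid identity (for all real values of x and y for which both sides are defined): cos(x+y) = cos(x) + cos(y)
Claim: cos(x+y) = cos(x) + cos(y).
Test a specific point where both sides are defined: x = -π/4, y = -π/4.
LHS = cos(x+y) ≈ 0.0000
RHS = cos(x) + cos(y) ≈ 1.4142
Since 0.0000 ≠ 1.4142, the equation fails at this point, so it cannot hold for all real values of x and y for which both sides are defined.
The correct expansion is cos(x+y) = cos(x)cos(y) - sin(x)sin(y); cosine is not additive.

Conclusion: No, this is NOT an identity.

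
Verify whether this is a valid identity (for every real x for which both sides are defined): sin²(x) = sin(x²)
No, this is NOT an identity.

Claim: sin²(x) = sin(x²).
Test a specific point where both sides are defined: x = π.
LHS = sin²(x) ≈ 0.0000
RHS = sin(x²) ≈ -0.4303
Since 0.0000 ≠ -0.4303, the equation fails at this point, so it cannot hold for every real x for which both sides are defined.
sin²(x) means (sin x)², squaring the output; sin(x²) squares the input. These are different functions.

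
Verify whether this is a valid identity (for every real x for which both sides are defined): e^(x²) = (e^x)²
Claim: e^(x²) = (e^x)².
Test a specific point where both sides are defined: x = 1.
LHS = e^(x²) ≈ 2.7183
RHS = (e^x)² ≈ 7.3891
Since 2.7183 ≠ 7.3891, the equation fails at this point, so it cannot hold for every real x for which both sides are defined.
(e^x)² = e^(2x), and 2x ≠ x² in general.

Conclusion: No, this is NOT an identity.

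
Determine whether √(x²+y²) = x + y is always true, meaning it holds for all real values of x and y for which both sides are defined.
No, this is NOT an identity.

Claim: √(x²+y²) = x + y.
Test a specific point where both sides are defined: x = 1, y = 5.
LHS = √(x²+y²) ≈ 5.0990
RHS = x + y ≈ 6.0000
Since 5.0990 ≠ 6.0000, the equation fails at this point, so it cannot hold for all real values of x and y for which both sides are defined.
(x+y)² = x² + 2xy + y², not x² + y², so the square root does not split this way.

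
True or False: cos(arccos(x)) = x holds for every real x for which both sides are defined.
Claim: cos(arccos(x)) = x.
Reasoning: For -1 ≤ x ≤ 1 (where arccos is defined), arccos(x) is by definition an angle whose cosine equals x. Taking the cosine of that angle returns x. (Note the other order, arccos(cos x) = x, is NOT an identity.)
So the two sides agree for every real x for which both sides are defined.

Conclusion: True.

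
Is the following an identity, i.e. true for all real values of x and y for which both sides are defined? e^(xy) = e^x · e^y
No, this is NOT an identity.

Claim: e^(xy) = e^x · e^y.
Test a specific point where both sides are defined: x = 1/2, y = 3/2.
LHS = e^(xy) ≈ 2.1170
RHS = e^x · e^y ≈ 7.3891
Since 2.1170 ≠ 7.3891, the equation fails at this point, so it cannot hold for all real values of x and y for which both sides are defined.
e^x · e^y = e^(x+y), not e^(xy).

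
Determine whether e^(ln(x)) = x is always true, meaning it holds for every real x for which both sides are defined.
Claim: e^(ln(x)) = x.
Reasoning: For x > 0, ln(x) is by definition the exponent p such that e^p = x. Raising e to that exponent therefore returns x: e^(ln x) = x.
So the two sides agree for every real x for which both sides are defined.

Conclusion: Yes, this is an identity.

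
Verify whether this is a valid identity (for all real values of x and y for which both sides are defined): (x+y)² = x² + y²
No, this is NOT an identity.

Claim: (x+y)² = x² + y².
Test a specific point where both sides are defined: x = 5, y = 4.
LHS = (x+y)² ≈ 81.0000
RHS = x² + y² ≈ 41.0000
Since 81.0000 ≠ 41.0000, the equation fails at this point, so it cannot hold for all real values of x and y for which both sides are defined.
The correct expansion is (x+y)² = x² + 2xy + y²; the cross term 2xy is missing.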